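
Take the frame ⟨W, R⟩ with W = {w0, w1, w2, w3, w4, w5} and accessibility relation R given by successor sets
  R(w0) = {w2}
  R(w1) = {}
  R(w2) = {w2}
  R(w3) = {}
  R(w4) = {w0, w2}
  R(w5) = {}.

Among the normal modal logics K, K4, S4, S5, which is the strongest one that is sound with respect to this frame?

Transitive (axiom 4): yes — every two-step R-path is closed by a direct edge.
Reflexive (axiom T): no — w0 is not related to itself.
Euclidean (axiom 5): no — w4 R w2 and w4 R w0, but not w2 R w0.
So F validates K, K4; S4 would additionally require R to be reflexive. The strongest is K4.

K4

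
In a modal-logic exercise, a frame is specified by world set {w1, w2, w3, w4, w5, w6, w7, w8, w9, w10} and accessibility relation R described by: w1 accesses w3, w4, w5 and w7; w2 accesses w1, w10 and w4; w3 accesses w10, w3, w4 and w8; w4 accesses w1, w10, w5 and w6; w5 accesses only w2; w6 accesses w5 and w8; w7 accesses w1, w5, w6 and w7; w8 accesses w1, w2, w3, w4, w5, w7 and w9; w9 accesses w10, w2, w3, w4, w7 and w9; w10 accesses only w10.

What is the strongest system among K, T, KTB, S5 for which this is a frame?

Reflexive (axiom T): no — w1 is not related to itself.
Symmetric (axiom B): no — w1 R w3 but not w3 R w1.
Euclidean (axiom 5): no — w1 R w3 and w1 R w5, but not w3 R w5.
So F validates K; T would additionally require R to be reflexive. The strongest is K.

K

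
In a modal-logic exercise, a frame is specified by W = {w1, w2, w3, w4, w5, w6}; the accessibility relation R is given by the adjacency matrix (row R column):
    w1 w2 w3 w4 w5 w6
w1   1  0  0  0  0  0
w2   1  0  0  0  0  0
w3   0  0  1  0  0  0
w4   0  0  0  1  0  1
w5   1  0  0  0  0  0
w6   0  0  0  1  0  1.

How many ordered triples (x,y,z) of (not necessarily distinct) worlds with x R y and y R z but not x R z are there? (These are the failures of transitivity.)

R is transitive; there are no such tuples.

0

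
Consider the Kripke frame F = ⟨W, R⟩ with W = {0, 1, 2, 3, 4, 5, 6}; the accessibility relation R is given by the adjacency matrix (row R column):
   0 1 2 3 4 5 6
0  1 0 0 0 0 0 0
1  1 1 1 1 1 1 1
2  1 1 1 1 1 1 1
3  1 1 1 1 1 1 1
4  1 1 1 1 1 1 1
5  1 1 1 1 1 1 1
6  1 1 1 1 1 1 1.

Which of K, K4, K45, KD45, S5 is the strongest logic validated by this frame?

Transitive (axiom 4): yes — every two-step R-path is closed by a direct edge.
Euclidean (axiom 5): no — 1 R 0 and 1 R 2, but not 0 R 2.
Serial (axiom D): yes — every world has a successor (e.g. 0 R 0).
Reflexive (axiom T): yes — every world is R-related to itself.
So F validates K, K4; K45 would additionally require R to be Euclidean. The strongest is K4.

K4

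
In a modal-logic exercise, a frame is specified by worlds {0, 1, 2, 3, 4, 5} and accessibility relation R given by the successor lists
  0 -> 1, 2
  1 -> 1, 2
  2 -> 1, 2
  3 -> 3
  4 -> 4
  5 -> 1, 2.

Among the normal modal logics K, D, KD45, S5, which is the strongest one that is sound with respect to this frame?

KD45

Serial (axiom D): yes — every world has a successor (e.g. 0 R 1).
Euclidean (axiom 5): yes — any two successors of a common world are R-related.
Transitive (axiom 4): yes — every two-step R-path is closed by a direct edge.
Reflexive (axiom T): no — 0 is not related to itself.
So F validates K, D, KD45; S5 would additionally require R to be reflexive. The strongest is KD45.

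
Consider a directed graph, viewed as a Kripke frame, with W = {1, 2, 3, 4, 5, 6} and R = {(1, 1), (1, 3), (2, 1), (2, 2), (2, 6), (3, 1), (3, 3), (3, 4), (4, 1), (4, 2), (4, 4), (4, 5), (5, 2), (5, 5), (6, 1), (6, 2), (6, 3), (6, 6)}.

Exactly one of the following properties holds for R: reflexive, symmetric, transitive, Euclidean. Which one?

Reflexive: yes — every world is R-related to itself.
Symmetric: no — 2 R 1 but not 1 R 2.
Transitive: no — 1 R 3 and 3 R 4, but not 1 R 4.
Euclidean: no — 2 R 1 and 2 R 6, but not 1 R 6.
Only reflexive holds.

reflexive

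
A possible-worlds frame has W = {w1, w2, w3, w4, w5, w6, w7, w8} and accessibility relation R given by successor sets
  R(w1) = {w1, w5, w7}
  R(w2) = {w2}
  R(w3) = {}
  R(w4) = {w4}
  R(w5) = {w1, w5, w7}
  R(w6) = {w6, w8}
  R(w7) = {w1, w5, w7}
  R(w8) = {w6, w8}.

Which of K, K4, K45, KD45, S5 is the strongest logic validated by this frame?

Transitive (axiom 4): yes — every two-step R-path is closed by a direct edge.
Euclidean (axiom 5): yes — any two successors of a common world are R-related.
Serial (axiom D): no — w3 has no R-successor.
Reflexive (axiom T): no — w3 is not related to itself.
So F validates K, K4, K45; KD45 would additionally require R to be serial. The strongest is K45.

K45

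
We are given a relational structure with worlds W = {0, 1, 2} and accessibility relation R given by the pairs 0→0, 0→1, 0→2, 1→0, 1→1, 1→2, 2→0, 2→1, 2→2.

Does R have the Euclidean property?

Yes

Euclidean: yes — any two successors of a common world are R-related.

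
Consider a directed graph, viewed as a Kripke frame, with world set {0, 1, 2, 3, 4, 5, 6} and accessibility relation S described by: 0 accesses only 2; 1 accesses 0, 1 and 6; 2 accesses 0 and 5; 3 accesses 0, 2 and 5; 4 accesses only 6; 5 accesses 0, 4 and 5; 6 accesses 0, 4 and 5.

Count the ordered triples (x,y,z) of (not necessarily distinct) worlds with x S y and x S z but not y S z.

25

Enumerating: (0,2,2), (1,0,0), (1,0,1), (1,0,6), (1,6,1), (1,6,6), (2,0,0), (2,0,5), (3,0,0), (3,0,5), (3,2,2), (3,5,2), … and 13 more.
Total: 25.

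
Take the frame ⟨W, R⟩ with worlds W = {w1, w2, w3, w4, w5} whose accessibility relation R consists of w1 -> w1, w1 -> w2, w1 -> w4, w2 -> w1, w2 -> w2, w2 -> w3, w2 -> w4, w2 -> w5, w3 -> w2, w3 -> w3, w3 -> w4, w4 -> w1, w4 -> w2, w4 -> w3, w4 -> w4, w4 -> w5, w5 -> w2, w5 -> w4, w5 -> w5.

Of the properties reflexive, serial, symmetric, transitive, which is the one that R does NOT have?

Reflexive: yes — every world is R-related to itself.
Serial: yes — every world has a successor (e.g. w1 R w1).
Symmetric: yes — every pair in R has its reverse in R.
Transitive: no — w1 R w2 and w2 R w3, but not w1 R w3.
Only transitive fails.

transitive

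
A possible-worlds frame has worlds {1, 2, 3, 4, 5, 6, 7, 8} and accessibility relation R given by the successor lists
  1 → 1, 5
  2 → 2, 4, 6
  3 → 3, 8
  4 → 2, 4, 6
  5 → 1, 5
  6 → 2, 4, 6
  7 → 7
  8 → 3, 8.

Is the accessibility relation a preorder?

Reflexive: yes — every world is R-related to itself.
Transitive: yes — every two-step R-path is closed by a direct edge.
So R is a preorder.

Yes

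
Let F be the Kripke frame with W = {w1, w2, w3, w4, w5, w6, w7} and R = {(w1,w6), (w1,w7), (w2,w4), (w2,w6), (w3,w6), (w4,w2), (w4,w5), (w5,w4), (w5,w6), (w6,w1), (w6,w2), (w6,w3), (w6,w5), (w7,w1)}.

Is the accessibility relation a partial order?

No

Reflexive: no — w1 is not related to itself.
Transitive: no — w1 R w6 and w6 R w2, but not w1 R w2.
Antisymmetric: no — w1 R w6 and w6 R w1 with w1 ≠ w6.
So R is not a partial order.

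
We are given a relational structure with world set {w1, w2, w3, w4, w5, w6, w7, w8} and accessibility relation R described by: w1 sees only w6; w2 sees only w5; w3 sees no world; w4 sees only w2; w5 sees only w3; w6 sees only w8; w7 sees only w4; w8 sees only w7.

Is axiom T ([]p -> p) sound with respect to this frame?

By correspondence theory, T is valid on a frame iff R is reflexive.
Reflexive: no — w1 is not related to itself.

No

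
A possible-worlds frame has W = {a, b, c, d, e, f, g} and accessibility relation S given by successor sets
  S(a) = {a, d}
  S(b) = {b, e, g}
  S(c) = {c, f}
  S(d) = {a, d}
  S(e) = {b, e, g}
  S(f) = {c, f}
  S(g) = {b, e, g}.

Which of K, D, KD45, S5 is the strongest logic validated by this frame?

S5

Serial (axiom D): yes — every world has a successor (e.g. a S a).
Euclidean (axiom 5): yes — any two successors of a common world are S-related.
Transitive (axiom 4): yes — every two-step S-path is closed by a direct edge.
Reflexive (axiom T): yes — every world is S-related to itself.
So F validates K, D, KD45, S5. The strongest is S5.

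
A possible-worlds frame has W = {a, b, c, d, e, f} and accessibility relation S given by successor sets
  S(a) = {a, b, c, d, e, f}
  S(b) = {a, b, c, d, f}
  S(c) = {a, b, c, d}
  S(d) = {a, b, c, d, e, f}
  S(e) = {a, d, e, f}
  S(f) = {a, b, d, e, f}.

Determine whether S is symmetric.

Symmetric: yes — every pair in S has its reverse in S.

Yes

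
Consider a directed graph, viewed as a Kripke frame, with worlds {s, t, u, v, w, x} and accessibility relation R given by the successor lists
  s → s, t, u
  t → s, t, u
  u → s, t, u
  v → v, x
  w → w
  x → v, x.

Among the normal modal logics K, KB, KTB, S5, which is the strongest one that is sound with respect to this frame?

S5

Symmetric (axiom B): yes — every pair in R has its reverse in R.
Reflexive (axiom T): yes — every world is R-related to itself.
Euclidean (axiom 5): yes — any two successors of a common world are R-related.
So F validates K, KB, KTB, S5. The strongest is S5.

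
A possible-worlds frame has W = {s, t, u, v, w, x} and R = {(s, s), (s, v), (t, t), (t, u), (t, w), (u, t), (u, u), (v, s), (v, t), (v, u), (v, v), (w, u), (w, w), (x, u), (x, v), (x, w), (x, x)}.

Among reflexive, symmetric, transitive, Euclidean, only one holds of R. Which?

reflexive

Reflexive: yes — every world is R-related to itself.
Symmetric: no — t R w but not w R t.
Transitive: no — s R v and v R t, but not s R t.
Euclidean: no — t R u and t R w, but not u R w.
Only reflexive holds.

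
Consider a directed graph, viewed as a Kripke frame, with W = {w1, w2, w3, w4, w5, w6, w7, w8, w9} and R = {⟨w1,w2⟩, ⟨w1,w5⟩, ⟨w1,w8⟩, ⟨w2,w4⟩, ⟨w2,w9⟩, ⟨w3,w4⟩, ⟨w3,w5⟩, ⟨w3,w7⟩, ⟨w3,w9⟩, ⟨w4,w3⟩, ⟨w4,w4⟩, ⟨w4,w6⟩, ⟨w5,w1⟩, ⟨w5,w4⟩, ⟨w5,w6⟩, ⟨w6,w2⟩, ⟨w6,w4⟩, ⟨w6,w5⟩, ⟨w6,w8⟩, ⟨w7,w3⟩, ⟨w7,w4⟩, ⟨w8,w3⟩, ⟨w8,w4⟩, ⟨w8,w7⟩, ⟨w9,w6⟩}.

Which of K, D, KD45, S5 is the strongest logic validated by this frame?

Serial (axiom D): yes — every world has a successor (e.g. w1 R w2).
Euclidean (axiom 5): no — w1 R w2 and w1 R w5, but not w2 R w5.
Transitive (axiom 4): no — w1 R w2 and w2 R w4, but not w1 R w4.
Reflexive (axiom T): no — w1 is not related to itself.
So F validates K, D; KD45 would additionally require R to be Euclidean and transitive. The strongest is D.

D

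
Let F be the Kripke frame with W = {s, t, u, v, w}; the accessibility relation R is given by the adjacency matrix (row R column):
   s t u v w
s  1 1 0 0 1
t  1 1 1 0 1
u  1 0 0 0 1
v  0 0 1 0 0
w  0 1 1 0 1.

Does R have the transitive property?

Transitive: no — s R t and t R u, but not s R u.

No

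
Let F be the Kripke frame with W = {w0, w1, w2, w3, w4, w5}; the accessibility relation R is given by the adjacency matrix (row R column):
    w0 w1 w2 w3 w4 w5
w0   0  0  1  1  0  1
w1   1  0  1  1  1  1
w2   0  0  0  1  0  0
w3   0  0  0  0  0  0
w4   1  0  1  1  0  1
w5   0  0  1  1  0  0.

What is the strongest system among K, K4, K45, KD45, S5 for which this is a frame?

K4

Transitive (axiom 4): yes — every two-step R-path is closed by a direct edge.
Euclidean (axiom 5): no — w0 R w2 and w0 R w5, but not w2 R w5.
Serial (axiom D): no — w3 has no R-successor.
Reflexive (axiom T): no — w0 is not related to itself.
So F validates K, K4; K45 would additionally require R to be Euclidean. The strongest is K4.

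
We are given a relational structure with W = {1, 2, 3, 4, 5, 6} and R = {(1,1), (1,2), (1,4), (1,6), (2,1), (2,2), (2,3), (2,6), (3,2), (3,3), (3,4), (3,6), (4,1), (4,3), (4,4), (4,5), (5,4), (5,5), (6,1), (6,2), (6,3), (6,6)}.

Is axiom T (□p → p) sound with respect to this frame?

Yes

Axiom T corresponds to the accessibility relation being reflexive.
Reflexive: yes — every world is R-related to itself.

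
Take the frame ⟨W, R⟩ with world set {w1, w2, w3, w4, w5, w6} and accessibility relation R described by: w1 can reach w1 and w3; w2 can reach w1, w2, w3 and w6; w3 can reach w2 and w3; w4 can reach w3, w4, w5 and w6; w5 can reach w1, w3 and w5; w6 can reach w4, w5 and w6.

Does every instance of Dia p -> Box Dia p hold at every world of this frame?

No

The schema 5 characterises exactly the Euclidean frames.
Euclidean: no — w2 R w1 and w2 R w6, but not w1 R w6.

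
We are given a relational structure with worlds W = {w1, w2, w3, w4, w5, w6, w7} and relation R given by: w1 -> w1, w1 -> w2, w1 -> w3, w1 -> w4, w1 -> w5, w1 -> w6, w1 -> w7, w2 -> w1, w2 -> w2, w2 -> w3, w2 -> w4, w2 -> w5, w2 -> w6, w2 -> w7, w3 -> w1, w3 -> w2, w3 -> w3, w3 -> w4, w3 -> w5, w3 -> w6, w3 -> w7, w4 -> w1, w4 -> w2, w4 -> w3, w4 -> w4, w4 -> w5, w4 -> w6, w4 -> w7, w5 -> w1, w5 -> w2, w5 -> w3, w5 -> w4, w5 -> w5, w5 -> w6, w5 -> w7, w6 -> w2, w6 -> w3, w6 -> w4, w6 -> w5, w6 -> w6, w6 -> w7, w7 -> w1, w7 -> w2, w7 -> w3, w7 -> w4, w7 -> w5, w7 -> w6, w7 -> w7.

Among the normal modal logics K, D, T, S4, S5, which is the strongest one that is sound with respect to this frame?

T

Serial (axiom D): yes — every world has a successor (e.g. w1 R w1).
Reflexive (axiom T): yes — every world is R-related to itself.
Transitive (axiom 4): no — w6 R w2 and w2 R w1, but not w6 R w1.
Euclidean (axiom 5): no — w2 R w6 and w2 R w1, but not w6 R w1.
So F validates K, D, T; S4 would additionally require R to be transitive. The strongest is T.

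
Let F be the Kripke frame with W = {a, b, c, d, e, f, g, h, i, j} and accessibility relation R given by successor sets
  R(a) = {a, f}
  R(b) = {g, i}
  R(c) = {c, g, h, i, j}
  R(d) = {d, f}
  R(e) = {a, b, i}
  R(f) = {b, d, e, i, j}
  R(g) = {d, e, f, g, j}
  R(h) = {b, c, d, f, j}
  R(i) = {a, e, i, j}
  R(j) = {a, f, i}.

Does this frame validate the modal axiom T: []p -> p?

The schema T characterises exactly the reflexive frames.
Reflexive: no — b is not related to itself.

No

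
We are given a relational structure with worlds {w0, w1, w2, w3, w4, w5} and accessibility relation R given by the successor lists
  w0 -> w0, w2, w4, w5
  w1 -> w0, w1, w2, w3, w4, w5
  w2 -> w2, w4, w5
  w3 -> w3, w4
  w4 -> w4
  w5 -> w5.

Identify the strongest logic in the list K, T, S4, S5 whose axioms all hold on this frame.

S4

Reflexive (axiom T): yes — every world is R-related to itself.
Transitive (axiom 4): yes — every two-step R-path is closed by a direct edge.
Euclidean (axiom 5): no — w0 R w4 and w0 R w2, but not w4 R w2.
So F validates K, T, S4; S5 would additionally require R to be Euclidean. The strongest is S4.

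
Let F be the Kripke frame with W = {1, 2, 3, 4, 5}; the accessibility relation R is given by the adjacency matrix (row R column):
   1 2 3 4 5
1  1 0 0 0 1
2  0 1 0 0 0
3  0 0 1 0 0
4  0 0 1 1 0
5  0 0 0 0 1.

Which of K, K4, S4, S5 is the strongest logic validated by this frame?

Transitive (axiom 4): yes — every two-step R-path is closed by a direct edge.
Reflexive (axiom T): yes — every world is R-related to itself.
Euclidean (axiom 5): no — 1 R 5 and 1 R 1, but not 5 R 1.
So F validates K, K4, S4; S5 would additionally require R to be Euclidean. The strongest is S4.

S4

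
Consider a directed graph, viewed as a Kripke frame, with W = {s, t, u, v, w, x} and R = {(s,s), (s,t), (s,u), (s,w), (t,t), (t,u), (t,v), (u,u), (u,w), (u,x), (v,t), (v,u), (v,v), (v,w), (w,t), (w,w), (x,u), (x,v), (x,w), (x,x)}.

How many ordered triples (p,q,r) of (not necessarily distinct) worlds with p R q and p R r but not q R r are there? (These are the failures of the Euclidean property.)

Enumerating: (s,t,s), (s,t,w), (s,u,s), (s,u,t), (s,w,s), (s,w,u), (t,u,t), (t,u,v), (u,w,u), (u,w,x), (v,t,w), (v,u,t), … and 9 more.
Total: 21.

21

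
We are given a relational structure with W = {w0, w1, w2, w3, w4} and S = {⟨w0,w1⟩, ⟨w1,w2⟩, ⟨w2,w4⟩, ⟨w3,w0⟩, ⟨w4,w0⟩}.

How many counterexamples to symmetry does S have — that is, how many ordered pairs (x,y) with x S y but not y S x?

Enumerating: (w0,w1), (w1,w2), (w2,w4), (w3,w0), (w4,w0).

5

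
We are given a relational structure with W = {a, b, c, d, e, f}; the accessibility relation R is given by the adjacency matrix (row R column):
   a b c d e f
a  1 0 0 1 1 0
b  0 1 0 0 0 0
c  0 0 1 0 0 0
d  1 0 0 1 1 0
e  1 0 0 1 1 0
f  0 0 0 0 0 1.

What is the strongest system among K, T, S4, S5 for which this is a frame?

S5

Reflexive (axiom T): yes — every world is R-related to itself.
Transitive (axiom 4): yes — every two-step R-path is closed by a direct edge.
Euclidean (axiom 5): yes — any two successors of a common world are R-related.
So F validates K, T, S4, S5. The strongest is S5.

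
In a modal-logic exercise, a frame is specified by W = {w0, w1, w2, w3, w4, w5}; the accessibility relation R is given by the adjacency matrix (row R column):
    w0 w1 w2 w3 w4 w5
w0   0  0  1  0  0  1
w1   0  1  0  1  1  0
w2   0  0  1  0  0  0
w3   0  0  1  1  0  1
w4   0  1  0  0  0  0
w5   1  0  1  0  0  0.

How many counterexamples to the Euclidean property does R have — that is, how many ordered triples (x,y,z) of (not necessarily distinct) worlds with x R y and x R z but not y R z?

12

Enumerating: (w0,w2,w5), (w0,w5,w5), (w1,w3,w1), (w1,w3,w4), (w1,w4,w3), (w1,w4,w4), (w3,w2,w3), (w3,w2,w5), (w3,w5,w3), (w3,w5,w5), (w5,w0,w0), (w5,w2,w0).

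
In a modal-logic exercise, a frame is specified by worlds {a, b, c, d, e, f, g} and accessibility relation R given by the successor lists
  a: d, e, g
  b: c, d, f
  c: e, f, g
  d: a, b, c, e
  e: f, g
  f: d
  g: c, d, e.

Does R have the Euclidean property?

Euclidean: no — a R d and a R g, but not d R g.

No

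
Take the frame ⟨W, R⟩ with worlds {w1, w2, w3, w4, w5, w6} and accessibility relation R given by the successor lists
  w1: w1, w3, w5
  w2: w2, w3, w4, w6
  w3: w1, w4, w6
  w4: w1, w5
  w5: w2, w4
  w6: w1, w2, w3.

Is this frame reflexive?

No

Reflexive: no — w3 is not related to itself.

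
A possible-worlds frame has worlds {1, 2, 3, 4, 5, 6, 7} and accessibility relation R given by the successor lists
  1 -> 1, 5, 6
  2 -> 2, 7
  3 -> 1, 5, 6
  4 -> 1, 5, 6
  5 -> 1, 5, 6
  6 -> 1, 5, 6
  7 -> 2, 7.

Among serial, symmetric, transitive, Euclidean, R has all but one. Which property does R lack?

symmetric

Serial: yes — every world has a successor (e.g. 1 R 1).
Symmetric: no — 3 R 1 but not 1 R 3.
Transitive: yes — every two-step R-path is closed by a direct edge.
Euclidean: yes — any two successors of a common world are R-related.
Only symmetric fails.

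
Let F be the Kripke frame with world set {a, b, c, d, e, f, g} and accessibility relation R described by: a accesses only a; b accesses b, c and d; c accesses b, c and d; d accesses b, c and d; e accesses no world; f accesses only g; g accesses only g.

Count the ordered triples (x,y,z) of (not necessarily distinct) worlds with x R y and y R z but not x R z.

R is transitive; there are no such tuples.

0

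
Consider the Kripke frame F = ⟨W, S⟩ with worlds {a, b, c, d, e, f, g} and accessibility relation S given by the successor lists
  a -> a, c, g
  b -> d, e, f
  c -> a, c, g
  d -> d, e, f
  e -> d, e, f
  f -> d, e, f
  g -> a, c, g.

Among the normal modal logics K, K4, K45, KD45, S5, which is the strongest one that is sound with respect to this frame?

Transitive (axiom 4): yes — every two-step S-path is closed by a direct edge.
Euclidean (axiom 5): yes — any two successors of a common world are S-related.
Serial (axiom D): yes — every world has a successor (e.g. a S a).
Reflexive (axiom T): no — b is not related to itself.
So F validates K, K4, K45, KD45; S5 would additionally require S to be reflexive. The strongest is KD45.

KD45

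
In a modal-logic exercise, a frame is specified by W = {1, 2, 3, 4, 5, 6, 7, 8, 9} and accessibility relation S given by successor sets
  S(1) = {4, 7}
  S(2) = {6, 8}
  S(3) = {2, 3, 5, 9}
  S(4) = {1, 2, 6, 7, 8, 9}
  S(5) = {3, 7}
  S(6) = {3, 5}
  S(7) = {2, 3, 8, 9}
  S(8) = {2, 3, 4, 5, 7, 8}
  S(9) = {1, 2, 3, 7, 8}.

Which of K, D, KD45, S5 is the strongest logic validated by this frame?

Serial (axiom D): yes — every world has a successor (e.g. 1 S 4).
Euclidean (axiom 5): no — 1 S 7 and 1 S 4, but not 7 S 4.
Transitive (axiom 4): no — 1 S 4 and 4 S 2, but not 1 S 2.
Reflexive (axiom T): no — 1 is not related to itself.
So F validates K, D; KD45 would additionally require S to be Euclidean and transitive. The strongest is D.

D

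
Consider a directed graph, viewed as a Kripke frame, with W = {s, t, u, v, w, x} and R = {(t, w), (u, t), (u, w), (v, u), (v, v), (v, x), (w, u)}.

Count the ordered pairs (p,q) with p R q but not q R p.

Enumerating: (t,w), (u,t), (v,u), (v,x).

4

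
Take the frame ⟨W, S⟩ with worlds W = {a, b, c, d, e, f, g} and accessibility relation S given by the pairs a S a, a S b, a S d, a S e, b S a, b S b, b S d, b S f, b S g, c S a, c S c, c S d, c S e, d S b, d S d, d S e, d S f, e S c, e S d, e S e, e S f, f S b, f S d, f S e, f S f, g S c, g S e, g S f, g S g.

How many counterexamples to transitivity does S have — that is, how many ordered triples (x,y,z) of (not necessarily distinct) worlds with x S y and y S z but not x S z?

28

Enumerating: (a,b,f), (a,b,g), (a,d,f), (a,e,c), (a,e,f), (b,a,e), (b,d,e), (b,f,e), (b,g,c), (b,g,e), (c,a,b), (c,d,b), … and 16 more.
Total: 28.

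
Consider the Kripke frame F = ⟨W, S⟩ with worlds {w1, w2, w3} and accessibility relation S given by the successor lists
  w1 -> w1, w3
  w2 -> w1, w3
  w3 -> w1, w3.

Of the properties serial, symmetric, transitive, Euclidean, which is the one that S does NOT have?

symmetric

Serial: yes — every world has a successor (e.g. w1 S w1).
Symmetric: no — w2 S w1 but not w1 S w2.
Transitive: yes — every two-step S-path is closed by a direct edge.
Euclidean: yes — any two successors of a common world are S-related.
Only symmetric fails.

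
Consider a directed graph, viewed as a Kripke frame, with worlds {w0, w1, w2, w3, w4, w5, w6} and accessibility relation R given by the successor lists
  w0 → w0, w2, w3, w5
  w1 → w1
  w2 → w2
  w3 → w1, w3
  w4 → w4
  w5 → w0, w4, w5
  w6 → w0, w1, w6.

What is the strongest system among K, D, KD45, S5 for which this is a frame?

D

Serial (axiom D): yes — every world has a successor (e.g. w0 R w0).
Euclidean (axiom 5): no — w0 R w2 and w0 R w3, but not w2 R w3.
Transitive (axiom 4): no — w0 R w3 and w3 R w1, but not w0 R w1.
Reflexive (axiom T): yes — every world is R-related to itself.
So F validates K, D; KD45 would additionally require R to be Euclidean and transitive. The strongest is D.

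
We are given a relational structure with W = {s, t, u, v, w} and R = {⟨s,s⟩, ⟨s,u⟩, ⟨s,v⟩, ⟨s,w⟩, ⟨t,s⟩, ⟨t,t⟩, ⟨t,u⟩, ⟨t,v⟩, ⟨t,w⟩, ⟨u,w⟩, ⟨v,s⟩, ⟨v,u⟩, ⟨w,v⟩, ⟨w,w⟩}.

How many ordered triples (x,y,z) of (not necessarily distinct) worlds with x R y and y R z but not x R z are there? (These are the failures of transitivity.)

6

Enumerating: (u,w,v), (v,s,v), (v,s,w), (v,u,w), (w,v,s), (w,v,u).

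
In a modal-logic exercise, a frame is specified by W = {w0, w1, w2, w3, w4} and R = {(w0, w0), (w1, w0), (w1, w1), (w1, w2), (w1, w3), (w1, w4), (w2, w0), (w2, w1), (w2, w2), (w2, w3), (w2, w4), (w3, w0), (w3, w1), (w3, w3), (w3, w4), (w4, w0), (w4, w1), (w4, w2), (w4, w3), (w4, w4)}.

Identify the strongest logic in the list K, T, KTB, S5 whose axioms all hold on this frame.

T

Reflexive (axiom T): yes — every world is R-related to itself.
Symmetric (axiom B): no — w1 R w0 but not w0 R w1.
Euclidean (axiom 5): no — w1 R w0 and w1 R w2, but not w0 R w2.
So F validates K, T; KTB would additionally require R to be symmetric. The strongest is T.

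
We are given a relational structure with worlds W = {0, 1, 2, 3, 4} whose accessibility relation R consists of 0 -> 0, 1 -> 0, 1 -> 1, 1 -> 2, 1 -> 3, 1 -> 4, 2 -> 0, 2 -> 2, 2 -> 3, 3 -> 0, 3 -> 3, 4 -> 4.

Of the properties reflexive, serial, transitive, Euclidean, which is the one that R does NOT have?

Euclidean

Reflexive: yes — every world is R-related to itself.
Serial: yes — every world has a successor (e.g. 0 R 0).
Transitive: yes — every two-step R-path is closed by a direct edge.
Euclidean: no — 1 R 0 and 1 R 2, but not 0 R 2.
Only Euclidean fails.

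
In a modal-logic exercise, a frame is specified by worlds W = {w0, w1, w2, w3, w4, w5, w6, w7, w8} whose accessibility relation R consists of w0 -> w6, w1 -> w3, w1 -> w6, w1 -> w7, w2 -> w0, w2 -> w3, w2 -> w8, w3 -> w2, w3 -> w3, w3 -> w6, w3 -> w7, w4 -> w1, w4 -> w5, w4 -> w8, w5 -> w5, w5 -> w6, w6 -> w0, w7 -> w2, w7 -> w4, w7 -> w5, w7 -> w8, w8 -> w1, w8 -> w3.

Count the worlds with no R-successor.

0

R is serial; there are no such worlds.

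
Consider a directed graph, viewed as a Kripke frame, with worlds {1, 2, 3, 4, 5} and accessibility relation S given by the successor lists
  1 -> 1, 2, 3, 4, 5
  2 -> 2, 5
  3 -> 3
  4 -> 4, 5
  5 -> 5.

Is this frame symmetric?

No

Symmetric: no — 1 S 2 but not 2 S 1.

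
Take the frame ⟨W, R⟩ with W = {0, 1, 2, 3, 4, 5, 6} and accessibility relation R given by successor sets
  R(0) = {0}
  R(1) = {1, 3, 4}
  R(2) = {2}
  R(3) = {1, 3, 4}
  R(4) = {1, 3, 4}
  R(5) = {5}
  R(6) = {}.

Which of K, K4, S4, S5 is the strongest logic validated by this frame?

Transitive (axiom 4): yes — every two-step R-path is closed by a direct edge.
Reflexive (axiom T): no — 6 is not related to itself.
Euclidean (axiom 5): yes — any two successors of a common world are R-related.
So F validates K, K4; S4 would additionally require R to be reflexive. The strongest is K4.

K4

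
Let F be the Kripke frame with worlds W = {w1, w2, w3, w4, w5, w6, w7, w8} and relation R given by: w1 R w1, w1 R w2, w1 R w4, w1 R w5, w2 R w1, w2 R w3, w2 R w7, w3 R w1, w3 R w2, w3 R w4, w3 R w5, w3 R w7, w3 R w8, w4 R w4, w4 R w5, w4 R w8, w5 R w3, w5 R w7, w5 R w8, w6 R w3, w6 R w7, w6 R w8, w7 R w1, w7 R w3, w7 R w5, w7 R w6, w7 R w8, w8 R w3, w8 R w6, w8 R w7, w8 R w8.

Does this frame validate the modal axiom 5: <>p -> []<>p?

No

By correspondence theory, 5 is valid on a frame iff R is Euclidean.
Euclidean: no — w1 R w2 and w1 R w4, but not w2 R w4.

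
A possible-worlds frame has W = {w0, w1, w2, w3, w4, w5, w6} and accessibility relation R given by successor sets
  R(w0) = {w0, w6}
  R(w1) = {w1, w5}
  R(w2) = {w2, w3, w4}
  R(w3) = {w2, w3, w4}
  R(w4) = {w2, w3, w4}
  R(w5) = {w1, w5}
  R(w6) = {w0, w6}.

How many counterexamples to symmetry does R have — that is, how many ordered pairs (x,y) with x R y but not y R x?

R is symmetric; there are no such tuples.

0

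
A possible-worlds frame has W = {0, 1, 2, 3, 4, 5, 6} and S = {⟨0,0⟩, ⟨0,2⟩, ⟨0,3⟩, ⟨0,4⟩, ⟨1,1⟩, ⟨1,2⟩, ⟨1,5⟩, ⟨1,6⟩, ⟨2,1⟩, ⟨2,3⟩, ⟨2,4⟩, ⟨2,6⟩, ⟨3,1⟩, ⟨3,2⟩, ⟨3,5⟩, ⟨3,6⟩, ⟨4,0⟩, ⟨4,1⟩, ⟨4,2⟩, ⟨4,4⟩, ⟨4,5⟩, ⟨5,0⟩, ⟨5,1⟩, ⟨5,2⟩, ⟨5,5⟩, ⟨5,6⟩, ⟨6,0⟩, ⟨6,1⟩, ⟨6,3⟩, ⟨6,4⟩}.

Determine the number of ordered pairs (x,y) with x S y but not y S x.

12

Enumerating: (0,2), (0,3), (2,6), (3,1), (3,5), (4,1), (4,5), (5,0), (5,2), (5,6), (6,0), (6,4).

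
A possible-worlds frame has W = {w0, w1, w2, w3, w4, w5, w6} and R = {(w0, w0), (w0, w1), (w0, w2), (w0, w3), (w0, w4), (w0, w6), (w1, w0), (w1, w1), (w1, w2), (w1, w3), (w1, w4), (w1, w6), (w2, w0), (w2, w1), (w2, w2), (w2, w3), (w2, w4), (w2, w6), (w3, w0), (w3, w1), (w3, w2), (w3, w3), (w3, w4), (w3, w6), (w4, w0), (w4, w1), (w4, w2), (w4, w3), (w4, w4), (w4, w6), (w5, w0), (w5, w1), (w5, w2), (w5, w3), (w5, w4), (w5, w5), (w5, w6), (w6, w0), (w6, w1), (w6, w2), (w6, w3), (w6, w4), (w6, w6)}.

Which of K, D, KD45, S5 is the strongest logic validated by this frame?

Serial (axiom D): yes — every world has a successor (e.g. w0 R w0).
Euclidean (axiom 5): no — w5 R w0 and w5 R w5, but not w0 R w5.
Transitive (axiom 4): yes — every two-step R-path is closed by a direct edge.
Reflexive (axiom T): yes — every world is R-related to itself.
So F validates K, D; KD45 would additionally require R to be Euclidean. The strongest is D.

D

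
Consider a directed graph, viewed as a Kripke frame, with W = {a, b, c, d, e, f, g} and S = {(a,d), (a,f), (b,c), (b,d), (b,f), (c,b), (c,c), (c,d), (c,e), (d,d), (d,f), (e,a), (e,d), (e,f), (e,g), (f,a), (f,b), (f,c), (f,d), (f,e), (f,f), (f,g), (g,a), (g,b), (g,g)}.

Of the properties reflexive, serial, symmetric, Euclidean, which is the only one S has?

serial

Reflexive: no — a is not related to itself.
Serial: yes — every world has a successor (e.g. a S d).
Symmetric: no — a S d but not d S a.
Euclidean: no — b S c and b S f, but not c S f.
Only serial holds.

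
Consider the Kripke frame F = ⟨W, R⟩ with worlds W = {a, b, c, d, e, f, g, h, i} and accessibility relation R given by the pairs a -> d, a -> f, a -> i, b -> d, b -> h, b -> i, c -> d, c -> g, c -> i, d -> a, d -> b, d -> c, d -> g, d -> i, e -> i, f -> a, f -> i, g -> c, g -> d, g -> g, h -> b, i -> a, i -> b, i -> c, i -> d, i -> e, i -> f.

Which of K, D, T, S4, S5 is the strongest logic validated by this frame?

Serial (axiom D): yes — every world has a successor (e.g. a R d).
Reflexive (axiom T): no — a is not related to itself.
Transitive (axiom 4): no — a R d and d R b, but not a R b.
Euclidean (axiom 5): no — a R d and a R f, but not d R f.
So F validates K, D; T would additionally require R to be reflexive. The strongest is D.

D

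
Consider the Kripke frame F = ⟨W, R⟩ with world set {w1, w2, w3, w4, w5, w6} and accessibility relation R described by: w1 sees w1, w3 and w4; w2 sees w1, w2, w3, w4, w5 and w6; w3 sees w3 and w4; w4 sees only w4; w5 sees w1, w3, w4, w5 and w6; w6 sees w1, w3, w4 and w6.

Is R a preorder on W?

Yes

Reflexive: yes — every world is R-related to itself.
Transitive: yes — every two-step R-path is closed by a direct edge.
So R is a preorder.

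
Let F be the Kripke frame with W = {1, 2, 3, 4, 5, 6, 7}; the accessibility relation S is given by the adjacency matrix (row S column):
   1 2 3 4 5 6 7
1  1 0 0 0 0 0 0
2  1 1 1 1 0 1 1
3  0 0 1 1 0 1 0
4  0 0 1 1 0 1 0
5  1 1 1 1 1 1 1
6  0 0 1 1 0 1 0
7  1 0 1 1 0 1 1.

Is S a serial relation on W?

Serial: yes — every world has a successor (e.g. 1 S 1).

Yes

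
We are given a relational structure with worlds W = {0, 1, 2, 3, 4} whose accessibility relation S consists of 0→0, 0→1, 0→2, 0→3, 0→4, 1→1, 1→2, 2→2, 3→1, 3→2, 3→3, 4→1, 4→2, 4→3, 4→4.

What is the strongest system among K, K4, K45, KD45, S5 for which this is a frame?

Transitive (axiom 4): yes — every two-step S-path is closed by a direct edge.
Euclidean (axiom 5): no — 0 S 1 and 0 S 3, but not 1 S 3.
Serial (axiom D): yes — every world has a successor (e.g. 0 S 0).
Reflexive (axiom T): yes — every world is S-related to itself.
So F validates K, K4; K45 would additionally require S to be Euclidean. The strongest is K4.

K4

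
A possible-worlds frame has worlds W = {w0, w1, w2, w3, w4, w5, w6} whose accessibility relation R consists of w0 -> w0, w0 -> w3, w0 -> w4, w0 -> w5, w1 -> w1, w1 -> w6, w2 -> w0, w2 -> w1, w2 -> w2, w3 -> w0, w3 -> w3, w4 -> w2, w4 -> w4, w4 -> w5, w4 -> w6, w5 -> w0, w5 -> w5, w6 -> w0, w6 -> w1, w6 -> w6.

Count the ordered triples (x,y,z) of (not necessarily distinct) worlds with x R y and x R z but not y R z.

Enumerating: (w0,w3,w4), (w0,w3,w5), (w0,w4,w0), (w0,w4,w3), (w0,w5,w3), (w0,w5,w4), (w2,w0,w1), (w2,w0,w2), (w2,w1,w0), (w2,w1,w2), (w4,w2,w4), (w4,w2,w5), … and 10 more.
Total: 22.

22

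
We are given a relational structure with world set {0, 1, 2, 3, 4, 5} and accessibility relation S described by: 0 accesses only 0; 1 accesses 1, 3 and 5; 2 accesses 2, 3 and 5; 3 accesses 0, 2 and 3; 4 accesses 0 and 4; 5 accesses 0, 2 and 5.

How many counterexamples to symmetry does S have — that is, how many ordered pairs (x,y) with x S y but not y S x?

Enumerating: (1,3), (1,5), (3,0), (4,0), (5,0).

5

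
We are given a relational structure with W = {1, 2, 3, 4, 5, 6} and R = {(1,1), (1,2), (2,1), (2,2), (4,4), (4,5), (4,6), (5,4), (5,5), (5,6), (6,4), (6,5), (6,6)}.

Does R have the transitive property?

Transitive: yes — every two-step R-path is closed by a direct edge.

Yes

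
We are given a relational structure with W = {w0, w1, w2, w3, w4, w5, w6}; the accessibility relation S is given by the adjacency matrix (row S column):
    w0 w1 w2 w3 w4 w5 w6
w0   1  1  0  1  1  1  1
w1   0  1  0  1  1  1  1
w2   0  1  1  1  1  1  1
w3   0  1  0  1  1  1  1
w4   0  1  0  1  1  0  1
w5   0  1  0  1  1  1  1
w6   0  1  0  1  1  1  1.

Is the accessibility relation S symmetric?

Symmetric: no — w0 S w1 but not w1 S w0.

No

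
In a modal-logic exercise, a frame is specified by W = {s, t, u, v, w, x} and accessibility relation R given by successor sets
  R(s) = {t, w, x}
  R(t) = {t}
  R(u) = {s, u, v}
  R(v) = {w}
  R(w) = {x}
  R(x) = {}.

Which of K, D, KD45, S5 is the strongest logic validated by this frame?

K

Serial (axiom D): no — x has no R-successor.
Euclidean (axiom 5): no — s R t and s R w, but not t R w.
Transitive (axiom 4): no — u R s and s R t, but not u R t.
Reflexive (axiom T): no — s is not related to itself.
So F validates K; D would additionally require R to be serial. The strongest is K.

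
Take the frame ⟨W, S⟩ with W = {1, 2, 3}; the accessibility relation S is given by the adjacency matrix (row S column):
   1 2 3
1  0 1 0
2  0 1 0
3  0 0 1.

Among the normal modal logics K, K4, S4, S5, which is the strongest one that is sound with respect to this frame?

Transitive (axiom 4): yes — every two-step S-path is closed by a direct edge.
Reflexive (axiom T): no — 1 is not related to itself.
Euclidean (axiom 5): yes — any two successors of a common world are S-related.
So F validates K, K4; S4 would additionally require S to be reflexive. The strongest is K4.

K4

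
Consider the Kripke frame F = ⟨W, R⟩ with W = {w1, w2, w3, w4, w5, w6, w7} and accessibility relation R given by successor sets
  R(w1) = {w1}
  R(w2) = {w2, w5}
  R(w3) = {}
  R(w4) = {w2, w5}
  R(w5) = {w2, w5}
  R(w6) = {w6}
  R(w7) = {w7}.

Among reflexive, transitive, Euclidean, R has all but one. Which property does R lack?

reflexive

Reflexive: no — w3 is not related to itself.
Transitive: yes — every two-step R-path is closed by a direct edge.
Euclidean: yes — any two successors of a common world are R-related.
Only reflexive fails.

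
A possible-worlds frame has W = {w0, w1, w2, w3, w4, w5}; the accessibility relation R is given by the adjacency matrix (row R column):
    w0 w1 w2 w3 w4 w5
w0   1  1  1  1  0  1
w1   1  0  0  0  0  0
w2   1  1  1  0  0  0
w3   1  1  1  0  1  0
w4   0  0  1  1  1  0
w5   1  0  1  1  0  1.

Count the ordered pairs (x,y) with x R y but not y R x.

Enumerating: (w2,w1), (w3,w1), (w3,w2), (w4,w2), (w5,w2), (w5,w3).

6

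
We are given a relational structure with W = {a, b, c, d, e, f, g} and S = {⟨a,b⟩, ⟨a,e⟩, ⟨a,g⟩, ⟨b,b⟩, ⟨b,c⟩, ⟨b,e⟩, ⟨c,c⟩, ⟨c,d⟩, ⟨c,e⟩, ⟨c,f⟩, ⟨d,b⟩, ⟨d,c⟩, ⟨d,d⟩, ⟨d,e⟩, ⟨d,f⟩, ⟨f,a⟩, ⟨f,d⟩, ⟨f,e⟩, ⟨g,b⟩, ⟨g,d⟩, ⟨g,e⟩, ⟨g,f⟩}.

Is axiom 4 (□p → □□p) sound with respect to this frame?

Axiom 4 corresponds to the accessibility relation being transitive.
Transitive: no — a S b and b S c, but not a S c.

No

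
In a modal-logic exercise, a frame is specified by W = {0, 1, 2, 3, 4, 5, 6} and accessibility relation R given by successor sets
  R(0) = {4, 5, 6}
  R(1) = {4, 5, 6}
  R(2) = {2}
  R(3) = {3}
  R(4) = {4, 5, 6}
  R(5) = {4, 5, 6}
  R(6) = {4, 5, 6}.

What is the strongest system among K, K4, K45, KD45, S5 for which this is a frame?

Transitive (axiom 4): yes — every two-step R-path is closed by a direct edge.
Euclidean (axiom 5): yes — any two successors of a common world are R-related.
Serial (axiom D): yes — every world has a successor (e.g. 0 R 4).
Reflexive (axiom T): no — 0 is not related to itself.
So F validates K, K4, K45, KD45; S5 would additionally require R to be reflexive. The strongest is KD45.

KD45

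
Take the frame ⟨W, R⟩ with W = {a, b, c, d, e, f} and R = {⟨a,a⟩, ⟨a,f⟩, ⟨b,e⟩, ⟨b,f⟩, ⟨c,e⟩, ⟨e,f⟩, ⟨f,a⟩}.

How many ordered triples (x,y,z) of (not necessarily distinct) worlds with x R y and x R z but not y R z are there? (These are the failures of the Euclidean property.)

Enumerating: (a,f,f), (b,e,e), (b,f,e), (b,f,f), (c,e,e), (e,f,f).

6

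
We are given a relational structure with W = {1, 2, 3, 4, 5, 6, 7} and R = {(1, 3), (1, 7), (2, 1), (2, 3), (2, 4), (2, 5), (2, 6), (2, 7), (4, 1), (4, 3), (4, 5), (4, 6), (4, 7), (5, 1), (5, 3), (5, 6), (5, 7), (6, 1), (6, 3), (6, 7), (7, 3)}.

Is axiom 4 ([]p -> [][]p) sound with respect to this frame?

The schema 4 characterises exactly the transitive frames.
Transitive: yes — every two-step R-path is closed by a direct edge.

Yes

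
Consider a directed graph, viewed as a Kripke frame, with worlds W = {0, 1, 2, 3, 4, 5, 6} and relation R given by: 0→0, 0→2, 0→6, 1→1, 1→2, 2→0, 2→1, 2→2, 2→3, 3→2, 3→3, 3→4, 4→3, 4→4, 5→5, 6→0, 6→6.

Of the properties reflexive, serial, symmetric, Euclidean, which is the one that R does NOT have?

Reflexive: yes — every world is R-related to itself.
Serial: yes — every world has a successor (e.g. 0 R 0).
Symmetric: yes — every pair in R has its reverse in R.
Euclidean: no — 0 R 2 and 0 R 6, but not 2 R 6.
Only Euclidean fails.

Euclidean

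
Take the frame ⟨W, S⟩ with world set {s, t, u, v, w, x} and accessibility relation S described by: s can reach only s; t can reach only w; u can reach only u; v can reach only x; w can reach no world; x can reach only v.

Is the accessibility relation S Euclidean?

Euclidean: no — t S w and t S w, but not w S w.

No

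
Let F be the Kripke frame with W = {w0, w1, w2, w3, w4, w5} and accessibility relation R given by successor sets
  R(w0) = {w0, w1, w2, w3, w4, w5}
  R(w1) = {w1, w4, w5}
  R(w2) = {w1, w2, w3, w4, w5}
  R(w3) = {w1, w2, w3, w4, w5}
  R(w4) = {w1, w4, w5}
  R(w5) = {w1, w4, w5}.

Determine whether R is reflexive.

Reflexive: yes — every world is R-related to itself.

Yes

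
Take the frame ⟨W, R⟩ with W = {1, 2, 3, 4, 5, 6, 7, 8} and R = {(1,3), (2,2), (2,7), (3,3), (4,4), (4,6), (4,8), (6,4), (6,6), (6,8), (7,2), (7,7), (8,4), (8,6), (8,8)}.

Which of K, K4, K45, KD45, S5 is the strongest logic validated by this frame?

Transitive (axiom 4): yes — every two-step R-path is closed by a direct edge.
Euclidean (axiom 5): yes — any two successors of a common world are R-related.
Serial (axiom D): no — 5 has no R-successor.
Reflexive (axiom T): no — 1 is not related to itself.
So F validates K, K4, K45; KD45 would additionally require R to be serial. The strongest is K45.

K45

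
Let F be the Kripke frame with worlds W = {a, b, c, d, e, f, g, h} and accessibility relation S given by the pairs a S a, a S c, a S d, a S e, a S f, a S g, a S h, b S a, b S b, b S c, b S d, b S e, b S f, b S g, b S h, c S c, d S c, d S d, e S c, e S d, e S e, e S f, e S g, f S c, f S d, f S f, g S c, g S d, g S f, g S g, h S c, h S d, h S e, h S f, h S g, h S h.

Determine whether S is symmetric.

No

Symmetric: no — a S c but not c S a.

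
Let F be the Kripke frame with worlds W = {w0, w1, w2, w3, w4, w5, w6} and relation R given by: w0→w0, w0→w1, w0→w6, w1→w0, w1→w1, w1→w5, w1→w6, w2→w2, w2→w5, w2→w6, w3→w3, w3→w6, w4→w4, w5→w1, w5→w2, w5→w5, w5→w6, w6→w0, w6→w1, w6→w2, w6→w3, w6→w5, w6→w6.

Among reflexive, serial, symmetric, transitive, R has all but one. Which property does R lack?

transitive

Reflexive: yes — every world is R-related to itself.
Serial: yes — every world has a successor (e.g. w0 R w0).
Symmetric: yes — every pair in R has its reverse in R.
Transitive: no — w0 R w1 and w1 R w5, but not w0 R w5.
Only transitive fails.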